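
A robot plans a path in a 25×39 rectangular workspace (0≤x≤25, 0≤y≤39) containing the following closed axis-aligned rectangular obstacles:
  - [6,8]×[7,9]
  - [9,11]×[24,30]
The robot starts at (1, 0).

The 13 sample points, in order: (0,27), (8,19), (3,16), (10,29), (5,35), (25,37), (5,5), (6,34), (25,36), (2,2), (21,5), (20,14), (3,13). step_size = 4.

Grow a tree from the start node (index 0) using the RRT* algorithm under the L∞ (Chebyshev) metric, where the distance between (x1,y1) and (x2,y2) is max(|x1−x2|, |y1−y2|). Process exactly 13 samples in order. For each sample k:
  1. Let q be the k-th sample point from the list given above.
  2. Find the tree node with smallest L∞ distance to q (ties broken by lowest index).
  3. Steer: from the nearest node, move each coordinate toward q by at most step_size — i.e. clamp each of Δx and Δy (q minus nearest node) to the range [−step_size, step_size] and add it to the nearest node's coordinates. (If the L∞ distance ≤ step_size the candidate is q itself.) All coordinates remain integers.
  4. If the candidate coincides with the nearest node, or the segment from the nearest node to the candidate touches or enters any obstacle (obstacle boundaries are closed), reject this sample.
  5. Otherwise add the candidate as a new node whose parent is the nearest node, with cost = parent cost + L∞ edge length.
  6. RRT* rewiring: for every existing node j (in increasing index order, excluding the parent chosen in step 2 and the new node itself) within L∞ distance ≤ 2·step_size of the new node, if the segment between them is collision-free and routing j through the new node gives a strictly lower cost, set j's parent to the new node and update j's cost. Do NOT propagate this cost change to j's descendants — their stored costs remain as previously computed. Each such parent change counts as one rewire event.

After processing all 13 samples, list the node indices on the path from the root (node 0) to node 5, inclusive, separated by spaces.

Path: 0 1 2 3 4 5

1. q=(0,27) nearest=0 d=27 new=(0,4) → add node 1 parent=0 cost=4
2. q=(8,19) nearest=1 d=15 new=(4,8) → add node 2 parent=1 cost=8
3. q=(3,16) nearest=2 d=8 new=(3,12) → add node 3 parent=2 cost=12
4. q=(10,29) nearest=3 d=17 new=(7,16) → add node 4 parent=3 cost=16
5. q=(5,35) nearest=4 d=19 new=(5,20) → add node 5 parent=4 cost=20
6. q=(25,37) nearest=5 d=20 new=(9,24) → blocked by [9,11]×[24,30], reject
7. q=(5,5) nearest=2 d=3 new=(5,5) → add node 6 parent=2 cost=11
8. q=(6,34) nearest=5 d=14 new=(6,24) → add node 7 parent=5 cost=24
9. q=(25,36) nearest=7 d=19 new=(10,28) → blocked by [9,11]×[24,30], reject
10. q=(2,2) nearest=0 d=2 new=(2,2) → add node 8 parent=0 cost=2; rewire 6→8 (5<11)
11. q=(21,5) nearest=4 d=14 new=(11,12) → add node 9 parent=4 cost=20
12. q=(20,14) nearest=9 d=9 new=(15,14) → add node 10 parent=9 cost=24
13. q=(3,13) nearest=3 d=1 new=(3,13) → add node 11 parent=3 cost=13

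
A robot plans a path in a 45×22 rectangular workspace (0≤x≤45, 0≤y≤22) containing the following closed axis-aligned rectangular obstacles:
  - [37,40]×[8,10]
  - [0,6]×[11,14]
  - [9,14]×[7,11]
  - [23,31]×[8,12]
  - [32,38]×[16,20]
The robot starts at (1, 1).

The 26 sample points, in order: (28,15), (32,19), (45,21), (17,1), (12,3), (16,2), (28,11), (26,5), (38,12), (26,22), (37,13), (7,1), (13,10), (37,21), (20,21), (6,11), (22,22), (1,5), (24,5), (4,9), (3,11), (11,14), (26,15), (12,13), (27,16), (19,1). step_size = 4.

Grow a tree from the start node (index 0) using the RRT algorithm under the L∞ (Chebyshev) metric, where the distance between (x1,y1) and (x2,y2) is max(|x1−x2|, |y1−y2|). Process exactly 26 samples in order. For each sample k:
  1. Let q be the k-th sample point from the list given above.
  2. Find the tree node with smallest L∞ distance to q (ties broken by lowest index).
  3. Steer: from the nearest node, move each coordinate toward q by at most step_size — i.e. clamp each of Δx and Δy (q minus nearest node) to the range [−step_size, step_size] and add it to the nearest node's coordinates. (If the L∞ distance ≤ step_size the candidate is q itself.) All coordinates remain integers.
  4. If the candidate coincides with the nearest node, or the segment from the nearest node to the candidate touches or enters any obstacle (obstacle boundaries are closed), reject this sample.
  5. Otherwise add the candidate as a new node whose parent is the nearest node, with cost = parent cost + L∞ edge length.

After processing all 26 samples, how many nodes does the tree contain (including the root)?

Node count: 18

1. q=(28,15) nearest=0 d=27 new=(5,5) → add node 1 parent=0 cost=4
2. q=(32,19) nearest=1 d=27 new=(9,9) → blocked by [9,14]×[7,11], reject
3. q=(45,21) nearest=1 d=40 new=(9,9) → blocked by [9,14]×[7,11], reject
4. q=(17,1) nearest=1 d=12 new=(9,1) → add node 2 parent=1 cost=8
5. q=(12,3) nearest=2 d=3 new=(12,3) → add node 3 parent=2 cost=11
6. q=(16,2) nearest=3 d=4 new=(16,2) → add node 4 parent=3 cost=15
7. q=(28,11) nearest=4 d=12 new=(20,6) → add node 5 parent=4 cost=19
8. q=(26,5) nearest=5 d=6 new=(24,5) → add node 6 parent=5 cost=23
9. q=(38,12) nearest=6 d=14 new=(28,9) → blocked by [23,31]×[8,12], reject
10. q=(26,22) nearest=5 d=16 new=(24,10) → blocked by [23,31]×[8,12], reject
11. q=(37,13) nearest=6 d=13 new=(28,9) → blocked by [23,31]×[8,12], reject
12. q=(7,1) nearest=2 d=2 new=(7,1) → add node 7 parent=2 cost=10
13. q=(13,10) nearest=3 d=7 new=(13,7) → blocked by [9,14]×[7,11], reject
14. q=(37,21) nearest=6 d=16 new=(28,9) → blocked by [23,31]×[8,12], reject
15. q=(20,21) nearest=5 d=15 new=(20,10) → add node 8 parent=5 cost=23
16. q=(6,11) nearest=1 d=6 new=(6,9) → add node 9 parent=1 cost=8
17. q=(22,22) nearest=8 d=12 new=(22,14) → add node 10 parent=8 cost=27
18. q=(1,5) nearest=0 d=4 new=(1,5) → add node 11 parent=0 cost=4
19. q=(24,5) nearest=6 d=0 → coincident, reject
20. q=(4,9) nearest=9 d=2 new=(4,9) → add node 12 parent=9 cost=10
21. q=(3,11) nearest=12 d=2 new=(3,11) → blocked by [0,6]×[11,14], reject
22. q=(11,14) nearest=9 d=5 new=(10,13) → add node 13 parent=9 cost=12
23. q=(26,15) nearest=10 d=4 new=(26,15) → add node 14 parent=10 cost=31
24. q=(12,13) nearest=13 d=2 new=(12,13) → add node 15 parent=13 cost=14
25. q=(27,16) nearest=14 d=1 new=(27,16) → add node 16 parent=14 cost=32
26. q=(19,1) nearest=4 d=3 new=(19,1) → add node 17 parent=4 cost=18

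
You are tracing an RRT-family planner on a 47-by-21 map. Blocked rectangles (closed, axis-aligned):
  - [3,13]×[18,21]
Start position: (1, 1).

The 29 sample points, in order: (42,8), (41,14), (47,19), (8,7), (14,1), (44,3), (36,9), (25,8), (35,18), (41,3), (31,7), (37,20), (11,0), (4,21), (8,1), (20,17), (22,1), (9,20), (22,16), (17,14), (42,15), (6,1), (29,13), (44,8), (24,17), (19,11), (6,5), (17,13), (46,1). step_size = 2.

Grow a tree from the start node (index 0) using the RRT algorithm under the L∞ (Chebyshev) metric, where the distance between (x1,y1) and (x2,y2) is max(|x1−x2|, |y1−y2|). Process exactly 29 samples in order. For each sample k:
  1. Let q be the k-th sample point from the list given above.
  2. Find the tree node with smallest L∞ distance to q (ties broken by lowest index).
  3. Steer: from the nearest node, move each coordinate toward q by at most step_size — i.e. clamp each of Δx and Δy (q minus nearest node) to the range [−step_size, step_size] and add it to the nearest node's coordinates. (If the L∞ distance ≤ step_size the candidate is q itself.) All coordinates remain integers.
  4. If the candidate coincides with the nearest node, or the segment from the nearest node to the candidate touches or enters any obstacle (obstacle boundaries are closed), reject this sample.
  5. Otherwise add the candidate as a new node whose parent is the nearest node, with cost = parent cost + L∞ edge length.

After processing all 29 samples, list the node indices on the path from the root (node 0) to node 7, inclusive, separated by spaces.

1. q=(42,8) nearest=0 d=41 new=(3,3) → add node 1 parent=0 cost=2
2. q=(41,14) nearest=1 d=38 new=(5,5) → add node 2 parent=1 cost=4
3. q=(47,19) nearest=2 d=42 new=(7,7) → add node 3 parent=2 cost=6
4. q=(8,7) nearest=3 d=1 new=(8,7) → add node 4 parent=3 cost=7
5. q=(14,1) nearest=4 d=6 new=(10,5) → add node 5 parent=4 cost=9
6. q=(44,3) nearest=5 d=34 new=(12,3) → add node 6 parent=5 cost=11
7. q=(36,9) nearest=6 d=24 new=(14,5) → add node 7 parent=6 cost=13
8. q=(25,8) nearest=7 d=11 new=(16,7) → add node 8 parent=7 cost=15
9. q=(35,18) nearest=8 d=19 new=(18,9) → add node 9 parent=8 cost=17
10. q=(41,3) nearest=9 d=23 new=(20,7) → add node 10 parent=9 cost=19
11. q=(31,7) nearest=10 d=11 new=(22,7) → add node 11 parent=10 cost=21
12. q=(37,20) nearest=11 d=15 new=(24,9) → add node 12 parent=11 cost=23
13. q=(11,0) nearest=6 d=3 new=(11,1) → add node 13 parent=6 cost=13
14. q=(4,21) nearest=3 d=14 new=(5,9) → add node 14 parent=3 cost=8
15. q=(8,1) nearest=13 d=3 new=(9,1) → add node 15 parent=13 cost=15
16. q=(20,17) nearest=9 d=8 new=(20,11) → add node 16 parent=9 cost=19
17. q=(22,1) nearest=8 d=6 new=(18,5) → add node 17 parent=8 cost=17
18. q=(9,20) nearest=9 d=11 new=(16,11) → add node 18 parent=9 cost=19
19. q=(22,16) nearest=16 d=5 new=(22,13) → add node 19 parent=16 cost=21
20. q=(17,14) nearest=16 d=3 new=(18,13) → add node 20 parent=16 cost=21
21. q=(42,15) nearest=12 d=18 new=(26,11) → add node 21 parent=12 cost=25
22. q=(6,1) nearest=1 d=3 new=(5,1) → add node 22 parent=1 cost=4
23. q=(29,13) nearest=21 d=3 new=(28,13) → add node 23 parent=21 cost=27
24. q=(44,8) nearest=23 d=16 new=(30,11) → add node 24 parent=23 cost=29
25. q=(24,17) nearest=19 d=4 new=(24,15) → add node 25 parent=19 cost=23
26. q=(19,11) nearest=16 d=1 new=(19,11) → add node 26 parent=16 cost=20
27. q=(6,5) nearest=2 d=1 new=(6,5) → add node 27 parent=2 cost=5
28. q=(17,13) nearest=20 d=1 new=(17,13) → add node 28 parent=20 cost=22
29. q=(46,1) nearest=24 d=16 new=(32,9) → add node 29 parent=24 cost=31

Path: 0 1 2 3 4 5 6 7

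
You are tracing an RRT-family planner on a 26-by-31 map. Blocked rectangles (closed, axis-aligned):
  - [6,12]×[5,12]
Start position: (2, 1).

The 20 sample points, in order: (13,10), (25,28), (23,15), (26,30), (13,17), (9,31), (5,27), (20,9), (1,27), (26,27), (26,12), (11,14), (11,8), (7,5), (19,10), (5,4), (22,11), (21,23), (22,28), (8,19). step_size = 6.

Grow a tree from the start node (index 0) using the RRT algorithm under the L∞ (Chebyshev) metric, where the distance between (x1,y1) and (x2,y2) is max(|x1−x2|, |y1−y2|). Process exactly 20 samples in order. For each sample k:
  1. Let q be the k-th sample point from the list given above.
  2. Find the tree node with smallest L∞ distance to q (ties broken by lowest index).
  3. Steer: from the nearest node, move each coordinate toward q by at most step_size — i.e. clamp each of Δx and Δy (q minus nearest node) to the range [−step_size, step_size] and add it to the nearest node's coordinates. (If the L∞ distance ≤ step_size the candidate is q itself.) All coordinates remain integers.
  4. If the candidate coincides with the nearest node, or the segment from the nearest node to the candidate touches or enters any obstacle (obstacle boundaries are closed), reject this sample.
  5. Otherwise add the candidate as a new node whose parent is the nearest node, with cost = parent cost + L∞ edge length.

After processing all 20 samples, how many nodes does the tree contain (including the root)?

Node count: 5

1. q=(13,10) nearest=0 d=11 new=(8,7) → blocked by [6,12]×[5,12], reject
2. q=(25,28) nearest=0 d=27 new=(8,7) → blocked by [6,12]×[5,12], reject
3. q=(23,15) nearest=0 d=21 new=(8,7) → blocked by [6,12]×[5,12], reject
4. q=(26,30) nearest=0 d=29 new=(8,7) → blocked by [6,12]×[5,12], reject
5. q=(13,17) nearest=0 d=16 new=(8,7) → blocked by [6,12]×[5,12], reject
6. q=(9,31) nearest=0 d=30 new=(8,7) → blocked by [6,12]×[5,12], reject
7. q=(5,27) nearest=0 d=26 new=(5,7) → add node 1 parent=0 cost=6
8. q=(20,9) nearest=1 d=15 new=(11,9) → blocked by [6,12]×[5,12], reject
9. q=(1,27) nearest=1 d=20 new=(1,13) → add node 2 parent=1 cost=12
10. q=(26,27) nearest=1 d=21 new=(11,13) → blocked by [6,12]×[5,12], reject
11. q=(26,12) nearest=1 d=21 new=(11,12) → blocked by [6,12]×[5,12], reject
12. q=(11,14) nearest=1 d=7 new=(11,13) → blocked by [6,12]×[5,12], reject
13. q=(11,8) nearest=1 d=6 new=(11,8) → blocked by [6,12]×[5,12], reject
14. q=(7,5) nearest=1 d=2 new=(7,5) → blocked by [6,12]×[5,12], reject
15. q=(19,10) nearest=1 d=14 new=(11,10) → blocked by [6,12]×[5,12], reject
16. q=(5,4) nearest=0 d=3 new=(5,4) → add node 3 parent=0 cost=3
17. q=(22,11) nearest=1 d=17 new=(11,11) → blocked by [6,12]×[5,12], reject
18. q=(21,23) nearest=1 d=16 new=(11,13) → blocked by [6,12]×[5,12], reject
19. q=(22,28) nearest=1 d=21 new=(11,13) → blocked by [6,12]×[5,12], reject
20. q=(8,19) nearest=2 d=7 new=(7,19) → add node 4 parent=2 cost=18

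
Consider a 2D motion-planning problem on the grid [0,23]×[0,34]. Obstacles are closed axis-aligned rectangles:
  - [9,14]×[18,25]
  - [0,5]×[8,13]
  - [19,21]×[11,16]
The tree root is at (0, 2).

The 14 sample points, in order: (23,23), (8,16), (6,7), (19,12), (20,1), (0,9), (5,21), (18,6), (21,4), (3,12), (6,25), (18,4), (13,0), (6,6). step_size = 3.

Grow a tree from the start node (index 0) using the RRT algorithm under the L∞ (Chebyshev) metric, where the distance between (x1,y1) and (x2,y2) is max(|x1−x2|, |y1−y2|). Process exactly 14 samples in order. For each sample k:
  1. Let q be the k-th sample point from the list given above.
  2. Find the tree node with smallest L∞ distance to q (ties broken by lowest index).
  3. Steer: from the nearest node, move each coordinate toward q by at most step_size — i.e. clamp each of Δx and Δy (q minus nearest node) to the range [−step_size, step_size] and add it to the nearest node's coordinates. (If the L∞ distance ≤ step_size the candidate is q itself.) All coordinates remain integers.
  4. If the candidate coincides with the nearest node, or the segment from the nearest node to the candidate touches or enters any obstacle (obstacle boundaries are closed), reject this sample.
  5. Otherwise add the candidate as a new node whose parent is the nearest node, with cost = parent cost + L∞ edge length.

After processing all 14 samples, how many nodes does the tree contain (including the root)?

Node count: 12

1. q=(23,23) nearest=0 d=23 new=(3,5) → add node 1 parent=0 cost=3
2. q=(8,16) nearest=1 d=11 new=(6,8) → add node 2 parent=1 cost=6
3. q=(6,7) nearest=2 d=1 new=(6,7) → add node 3 parent=2 cost=7
4. q=(19,12) nearest=2 d=13 new=(9,11) → add node 4 parent=2 cost=9
5. q=(20,1) nearest=4 d=11 new=(12,8) → add node 5 parent=4 cost=12
6. q=(0,9) nearest=1 d=4 new=(0,8) → blocked by [0,5]×[8,13], reject
7. q=(5,21) nearest=4 d=10 new=(6,14) → add node 6 parent=4 cost=12
8. q=(18,6) nearest=5 d=6 new=(15,6) → add node 7 parent=5 cost=15
9. q=(21,4) nearest=7 d=6 new=(18,4) → add node 8 parent=7 cost=18
10. q=(3,12) nearest=6 d=3 new=(3,12) → blocked by [0,5]×[8,13], reject
11. q=(6,25) nearest=6 d=11 new=(6,17) → add node 9 parent=6 cost=15
12. q=(18,4) nearest=8 d=0 → coincident, reject
13. q=(13,0) nearest=8 d=5 new=(15,1) → add node 10 parent=8 cost=21
14. q=(6,6) nearest=3 d=1 new=(6,6) → add node 11 parent=3 cost=8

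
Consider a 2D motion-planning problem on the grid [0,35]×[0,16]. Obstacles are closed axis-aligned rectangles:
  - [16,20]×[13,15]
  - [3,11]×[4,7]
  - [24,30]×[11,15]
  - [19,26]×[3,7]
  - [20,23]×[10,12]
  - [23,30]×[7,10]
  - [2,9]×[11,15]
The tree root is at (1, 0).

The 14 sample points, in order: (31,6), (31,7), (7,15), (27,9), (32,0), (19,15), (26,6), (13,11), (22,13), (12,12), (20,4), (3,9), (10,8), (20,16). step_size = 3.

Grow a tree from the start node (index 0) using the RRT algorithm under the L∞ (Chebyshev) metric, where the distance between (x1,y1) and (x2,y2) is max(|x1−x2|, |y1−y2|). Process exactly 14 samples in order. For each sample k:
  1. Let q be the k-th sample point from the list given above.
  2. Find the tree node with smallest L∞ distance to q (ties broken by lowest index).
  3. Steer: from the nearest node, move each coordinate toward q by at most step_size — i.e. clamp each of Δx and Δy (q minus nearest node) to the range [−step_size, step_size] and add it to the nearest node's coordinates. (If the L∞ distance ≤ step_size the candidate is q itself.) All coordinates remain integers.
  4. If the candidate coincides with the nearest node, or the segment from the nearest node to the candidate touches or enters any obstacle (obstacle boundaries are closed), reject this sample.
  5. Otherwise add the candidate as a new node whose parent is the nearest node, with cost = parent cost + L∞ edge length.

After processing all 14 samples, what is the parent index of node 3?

Parent of node 3: 2

1. q=(31,6) nearest=0 d=30 new=(4,3) → add node 1 parent=0 cost=3
2. q=(31,7) nearest=1 d=27 new=(7,6) → blocked by [3,11]×[4,7], reject
3. q=(7,15) nearest=1 d=12 new=(7,6) → blocked by [3,11]×[4,7], reject
4. q=(27,9) nearest=1 d=23 new=(7,6) → blocked by [3,11]×[4,7], reject
5. q=(32,0) nearest=1 d=28 new=(7,0) → add node 2 parent=1 cost=6
6. q=(19,15) nearest=1 d=15 new=(7,6) → blocked by [3,11]×[4,7], reject
7. q=(26,6) nearest=2 d=19 new=(10,3) → add node 3 parent=2 cost=9
8. q=(13,11) nearest=3 d=8 new=(13,6) → blocked by [3,11]×[4,7], reject
9. q=(22,13) nearest=3 d=12 new=(13,6) → blocked by [3,11]×[4,7], reject
10. q=(12,12) nearest=1 d=9 new=(7,6) → blocked by [3,11]×[4,7], reject
11. q=(20,4) nearest=3 d=10 new=(13,4) → add node 4 parent=3 cost=12
12. q=(3,9) nearest=1 d=6 new=(3,6) → blocked by [3,11]×[4,7], reject
13. q=(10,8) nearest=4 d=4 new=(10,7) → blocked by [3,11]×[4,7], reject
14. q=(20,16) nearest=4 d=12 new=(16,7) → add node 5 parent=4 cost=15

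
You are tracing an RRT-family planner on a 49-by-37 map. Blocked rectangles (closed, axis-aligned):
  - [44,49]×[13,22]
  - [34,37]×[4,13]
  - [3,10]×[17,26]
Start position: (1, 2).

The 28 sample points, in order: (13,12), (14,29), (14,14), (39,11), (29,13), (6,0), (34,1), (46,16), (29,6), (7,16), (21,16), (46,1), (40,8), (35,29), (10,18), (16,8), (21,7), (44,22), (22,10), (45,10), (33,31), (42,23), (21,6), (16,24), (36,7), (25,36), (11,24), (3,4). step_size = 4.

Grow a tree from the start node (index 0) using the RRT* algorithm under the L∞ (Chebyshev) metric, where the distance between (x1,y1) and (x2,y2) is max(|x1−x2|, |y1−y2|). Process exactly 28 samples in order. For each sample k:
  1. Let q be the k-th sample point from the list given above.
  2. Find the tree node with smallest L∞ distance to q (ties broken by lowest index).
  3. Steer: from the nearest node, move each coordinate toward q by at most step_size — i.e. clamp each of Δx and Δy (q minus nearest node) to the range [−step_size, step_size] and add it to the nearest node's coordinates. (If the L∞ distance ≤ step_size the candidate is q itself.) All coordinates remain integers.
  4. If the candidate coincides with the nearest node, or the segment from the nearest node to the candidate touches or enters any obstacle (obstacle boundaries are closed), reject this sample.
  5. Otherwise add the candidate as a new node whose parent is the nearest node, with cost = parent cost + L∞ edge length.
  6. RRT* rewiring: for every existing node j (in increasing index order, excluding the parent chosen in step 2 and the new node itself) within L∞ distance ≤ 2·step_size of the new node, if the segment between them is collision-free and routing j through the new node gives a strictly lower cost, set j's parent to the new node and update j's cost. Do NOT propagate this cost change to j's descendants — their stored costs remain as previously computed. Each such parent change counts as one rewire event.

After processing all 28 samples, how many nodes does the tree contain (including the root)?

1. q=(13,12) nearest=0 d=12 new=(5,6) → add node 1 parent=0 cost=4
2. q=(14,29) nearest=1 d=23 new=(9,10) → add node 2 parent=1 cost=8
3. q=(14,14) nearest=2 d=5 new=(13,14) → add node 3 parent=2 cost=12
4. q=(39,11) nearest=3 d=26 new=(17,11) → add node 4 parent=3 cost=16
5. q=(29,13) nearest=4 d=12 new=(21,13) → add node 5 parent=4 cost=20
6. q=(6,0) nearest=0 d=5 new=(5,0) → add node 6 parent=0 cost=4
7. q=(34,1) nearest=5 d=13 new=(25,9) → add node 7 parent=5 cost=24
8. q=(46,16) nearest=7 d=21 new=(29,13) → add node 8 parent=7 cost=28
9. q=(29,6) nearest=7 d=4 new=(29,6) → add node 9 parent=7 cost=28
10. q=(7,16) nearest=2 d=6 new=(7,14) → add node 10 parent=2 cost=12
11. q=(21,16) nearest=5 d=3 new=(21,16) → add node 11 parent=5 cost=23
12. q=(46,1) nearest=8 d=17 new=(33,9) → add node 12 parent=8 cost=32
13. q=(40,8) nearest=12 d=7 new=(37,8) → blocked by [34,37]×[4,13], reject
14. q=(35,29) nearest=11 d=14 new=(25,20) → add node 13 parent=11 cost=27
15. q=(10,18) nearest=3 d=4 new=(10,18) → blocked by [3,10]×[17,26], reject
16. q=(16,8) nearest=4 d=3 new=(16,8) → add node 14 parent=4 cost=19
17. q=(21,7) nearest=4 d=4 new=(21,7) → add node 15 parent=4 cost=20
18. q=(44,22) nearest=12 d=13 new=(37,13) → blocked by [34,37]×[4,13], reject
19. q=(22,10) nearest=5 d=3 new=(22,10) → add node 16 parent=5 cost=23
20. q=(45,10) nearest=12 d=12 new=(37,10) → blocked by [34,37]×[4,13], reject
21. q=(33,31) nearest=13 d=11 new=(29,24) → add node 17 parent=13 cost=31
22. q=(42,23) nearest=8 d=13 new=(33,17) → add node 18 parent=8 cost=32
23. q=(21,6) nearest=15 d=1 new=(21,6) → add node 19 parent=15 cost=21
24. q=(16,24) nearest=11 d=8 new=(17,20) → add node 20 parent=11 cost=27
25. q=(36,7) nearest=12 d=3 new=(36,7) → blocked by [34,37]×[4,13], reject
26. q=(25,36) nearest=17 d=12 new=(25,28) → add node 21 parent=17 cost=35
27. q=(11,24) nearest=20 d=6 new=(13,24) → add node 22 parent=20 cost=31
28. q=(3,4) nearest=0 d=2 new=(3,4) → add node 23 parent=0 cost=2

Node count: 24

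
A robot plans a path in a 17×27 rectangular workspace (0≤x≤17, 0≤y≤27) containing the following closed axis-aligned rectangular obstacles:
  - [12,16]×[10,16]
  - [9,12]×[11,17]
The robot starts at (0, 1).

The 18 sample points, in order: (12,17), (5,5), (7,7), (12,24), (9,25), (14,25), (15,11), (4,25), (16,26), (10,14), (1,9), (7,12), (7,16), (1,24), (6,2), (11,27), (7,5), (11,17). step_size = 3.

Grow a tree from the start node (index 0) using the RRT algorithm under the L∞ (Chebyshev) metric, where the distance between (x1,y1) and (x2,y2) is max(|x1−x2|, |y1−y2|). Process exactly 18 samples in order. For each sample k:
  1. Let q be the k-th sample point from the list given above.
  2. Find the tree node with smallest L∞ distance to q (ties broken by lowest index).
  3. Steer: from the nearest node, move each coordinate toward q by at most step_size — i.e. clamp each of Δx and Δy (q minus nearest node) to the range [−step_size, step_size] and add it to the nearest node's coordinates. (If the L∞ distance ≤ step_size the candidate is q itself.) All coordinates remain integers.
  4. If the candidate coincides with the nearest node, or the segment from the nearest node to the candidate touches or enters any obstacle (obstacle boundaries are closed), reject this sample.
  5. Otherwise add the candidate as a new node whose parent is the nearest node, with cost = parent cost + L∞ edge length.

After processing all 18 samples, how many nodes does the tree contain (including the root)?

1. q=(12,17) nearest=0 d=16 new=(3,4) → add node 1 parent=0 cost=3
2. q=(5,5) nearest=1 d=2 new=(5,5) → add node 2 parent=1 cost=5
3. q=(7,7) nearest=2 d=2 new=(7,7) → add node 3 parent=2 cost=7
4. q=(12,24) nearest=3 d=17 new=(10,10) → add node 4 parent=3 cost=10
5. q=(9,25) nearest=4 d=15 new=(9,13) → blocked by [9,12]×[11,17], reject
6. q=(14,25) nearest=4 d=15 new=(13,13) → blocked by [12,16]×[10,16], reject
7. q=(15,11) nearest=4 d=5 new=(13,11) → blocked by [12,16]×[10,16], reject
8. q=(4,25) nearest=4 d=15 new=(7,13) → blocked by [9,12]×[11,17], reject
9. q=(16,26) nearest=4 d=16 new=(13,13) → blocked by [12,16]×[10,16], reject
10. q=(10,14) nearest=4 d=4 new=(10,13) → blocked by [9,12]×[11,17], reject
11. q=(1,9) nearest=2 d=4 new=(2,8) → add node 5 parent=2 cost=8
12. q=(7,12) nearest=4 d=3 new=(7,12) → add node 6 parent=4 cost=13
13. q=(7,16) nearest=6 d=4 new=(7,15) → add node 7 parent=6 cost=16
14. q=(1,24) nearest=7 d=9 new=(4,18) → add node 8 parent=7 cost=19
15. q=(6,2) nearest=1 d=3 new=(6,2) → add node 9 parent=1 cost=6
16. q=(11,27) nearest=8 d=9 new=(7,21) → add node 10 parent=8 cost=22
17. q=(7,5) nearest=2 d=2 new=(7,5) → add node 11 parent=2 cost=7
18. q=(11,17) nearest=7 d=4 new=(10,17) → blocked by [9,12]×[11,17], reject

Node count: 12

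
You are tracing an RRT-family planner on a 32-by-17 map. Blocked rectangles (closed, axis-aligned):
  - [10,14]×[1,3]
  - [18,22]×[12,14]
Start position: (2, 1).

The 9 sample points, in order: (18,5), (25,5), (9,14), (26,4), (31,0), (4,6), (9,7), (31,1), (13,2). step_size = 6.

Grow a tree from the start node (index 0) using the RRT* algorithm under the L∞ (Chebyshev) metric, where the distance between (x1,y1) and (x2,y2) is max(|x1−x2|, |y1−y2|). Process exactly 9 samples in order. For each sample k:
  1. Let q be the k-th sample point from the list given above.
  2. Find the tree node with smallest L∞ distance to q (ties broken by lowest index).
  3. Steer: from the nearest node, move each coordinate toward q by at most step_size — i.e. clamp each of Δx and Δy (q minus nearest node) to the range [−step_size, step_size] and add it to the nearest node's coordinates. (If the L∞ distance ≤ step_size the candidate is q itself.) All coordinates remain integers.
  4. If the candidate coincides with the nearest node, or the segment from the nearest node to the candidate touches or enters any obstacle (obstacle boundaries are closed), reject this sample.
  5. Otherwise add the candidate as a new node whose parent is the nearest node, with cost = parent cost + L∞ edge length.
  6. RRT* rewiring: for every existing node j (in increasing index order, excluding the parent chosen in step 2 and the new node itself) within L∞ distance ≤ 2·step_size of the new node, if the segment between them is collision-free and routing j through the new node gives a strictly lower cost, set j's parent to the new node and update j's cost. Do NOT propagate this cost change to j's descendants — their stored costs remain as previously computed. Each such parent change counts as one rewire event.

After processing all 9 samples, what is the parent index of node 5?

1. q=(18,5) nearest=0 d=16 new=(8,5) → add node 1 parent=0 cost=6
2. q=(25,5) nearest=1 d=17 new=(14,5) → add node 2 parent=1 cost=12
3. q=(9,14) nearest=1 d=9 new=(9,11) → add node 3 parent=1 cost=12
4. q=(26,4) nearest=2 d=12 new=(20,4) → add node 4 parent=2 cost=18
5. q=(31,0) nearest=4 d=11 new=(26,0) → add node 5 parent=4 cost=24
6. q=(4,6) nearest=1 d=4 new=(4,6) → add node 6 parent=1 cost=10
7. q=(9,7) nearest=1 d=2 new=(9,7) → add node 7 parent=1 cost=8
8. q=(31,1) nearest=5 d=5 new=(31,1) → add node 8 parent=5 cost=29
9. q=(13,2) nearest=2 d=3 new=(13,2) → blocked by [10,14]×[1,3], reject

Parent of node 5: 4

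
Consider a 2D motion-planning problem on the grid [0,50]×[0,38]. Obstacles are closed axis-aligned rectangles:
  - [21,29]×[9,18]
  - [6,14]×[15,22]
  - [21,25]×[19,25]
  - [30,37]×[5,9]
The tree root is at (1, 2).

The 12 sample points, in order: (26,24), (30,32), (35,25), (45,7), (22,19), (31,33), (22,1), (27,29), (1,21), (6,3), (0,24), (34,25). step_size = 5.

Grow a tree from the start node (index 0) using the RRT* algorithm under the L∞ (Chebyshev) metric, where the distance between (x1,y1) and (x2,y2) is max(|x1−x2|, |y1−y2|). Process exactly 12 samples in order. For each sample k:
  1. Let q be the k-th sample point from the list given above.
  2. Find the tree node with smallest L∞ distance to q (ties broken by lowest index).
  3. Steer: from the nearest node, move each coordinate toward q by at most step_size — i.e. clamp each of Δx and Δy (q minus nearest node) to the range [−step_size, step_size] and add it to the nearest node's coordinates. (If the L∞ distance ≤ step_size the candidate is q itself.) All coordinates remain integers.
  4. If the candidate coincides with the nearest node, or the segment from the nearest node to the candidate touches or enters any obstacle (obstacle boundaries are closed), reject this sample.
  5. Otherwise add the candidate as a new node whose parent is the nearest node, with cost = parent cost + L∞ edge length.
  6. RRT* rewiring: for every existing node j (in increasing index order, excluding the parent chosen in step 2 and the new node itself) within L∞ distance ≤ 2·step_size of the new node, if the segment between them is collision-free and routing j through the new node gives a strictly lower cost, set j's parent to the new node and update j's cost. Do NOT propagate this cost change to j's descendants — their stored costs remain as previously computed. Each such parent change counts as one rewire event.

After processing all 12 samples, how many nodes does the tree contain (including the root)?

Node count: 6

1. q=(26,24) nearest=0 d=25 new=(6,7) → add node 1 parent=0 cost=5
2. q=(30,32) nearest=1 d=25 new=(11,12) → add node 2 parent=1 cost=10
3. q=(35,25) nearest=2 d=24 new=(16,17) → blocked by [6,14]×[15,22], reject
4. q=(45,7) nearest=2 d=34 new=(16,7) → add node 3 parent=2 cost=15
5. q=(22,19) nearest=2 d=11 new=(16,17) → blocked by [6,14]×[15,22], reject
6. q=(31,33) nearest=2 d=21 new=(16,17) → blocked by [6,14]×[15,22], reject
7. q=(22,1) nearest=3 d=6 new=(21,2) → add node 4 parent=3 cost=20
8. q=(27,29) nearest=2 d=17 new=(16,17) → blocked by [6,14]×[15,22], reject
9. q=(1,21) nearest=2 d=10 new=(6,17) → blocked by [6,14]×[15,22], reject
10. q=(6,3) nearest=1 d=4 new=(6,3) → add node 5 parent=1 cost=9
11. q=(0,24) nearest=2 d=12 new=(6,17) → blocked by [6,14]×[15,22], reject
12. q=(34,25) nearest=3 d=18 new=(21,12) → blocked by [21,29]×[9,18], reject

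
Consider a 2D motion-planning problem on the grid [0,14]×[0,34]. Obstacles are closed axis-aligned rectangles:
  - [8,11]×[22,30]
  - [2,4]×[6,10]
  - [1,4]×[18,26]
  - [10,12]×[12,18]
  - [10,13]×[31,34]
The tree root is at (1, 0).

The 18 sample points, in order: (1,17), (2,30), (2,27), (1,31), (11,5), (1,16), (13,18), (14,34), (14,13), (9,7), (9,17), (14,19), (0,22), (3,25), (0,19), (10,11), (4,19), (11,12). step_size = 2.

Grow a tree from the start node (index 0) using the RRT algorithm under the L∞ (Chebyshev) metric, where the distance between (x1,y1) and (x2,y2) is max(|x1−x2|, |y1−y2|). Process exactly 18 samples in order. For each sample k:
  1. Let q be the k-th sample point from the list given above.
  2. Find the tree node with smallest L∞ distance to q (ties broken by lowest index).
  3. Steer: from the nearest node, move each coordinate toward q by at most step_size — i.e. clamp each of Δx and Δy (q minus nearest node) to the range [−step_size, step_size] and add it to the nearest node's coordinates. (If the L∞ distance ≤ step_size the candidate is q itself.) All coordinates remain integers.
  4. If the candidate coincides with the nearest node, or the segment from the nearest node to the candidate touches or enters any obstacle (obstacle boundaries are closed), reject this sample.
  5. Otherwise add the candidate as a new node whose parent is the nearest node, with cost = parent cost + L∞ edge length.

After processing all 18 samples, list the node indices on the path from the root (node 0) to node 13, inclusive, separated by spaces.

1. q=(1,17) nearest=0 d=17 new=(1,2) → add node 1 parent=0 cost=2
2. q=(2,30) nearest=1 d=28 new=(2,4) → add node 2 parent=1 cost=4
3. q=(2,27) nearest=2 d=23 new=(2,6) → blocked by [2,4]×[6,10], reject
4. q=(1,31) nearest=2 d=27 new=(1,6) → add node 3 parent=2 cost=6
5. q=(11,5) nearest=2 d=9 new=(4,5) → add node 4 parent=2 cost=6
6. q=(1,16) nearest=3 d=10 new=(1,8) → add node 5 parent=3 cost=8
7. q=(13,18) nearest=3 d=12 new=(3,8) → blocked by [2,4]×[6,10], reject
8. q=(14,34) nearest=5 d=26 new=(3,10) → blocked by [2,4]×[6,10], reject
9. q=(14,13) nearest=4 d=10 new=(6,7) → add node 6 parent=4 cost=8
10. q=(9,7) nearest=6 d=3 new=(8,7) → add node 7 parent=6 cost=10
11. q=(9,17) nearest=5 d=9 new=(3,10) → blocked by [2,4]×[6,10], reject
12. q=(14,19) nearest=6 d=12 new=(8,9) → add node 8 parent=6 cost=10
13. q=(0,22) nearest=8 d=13 new=(6,11) → add node 9 parent=8 cost=12
14. q=(3,25) nearest=9 d=14 new=(4,13) → add node 10 parent=9 cost=14
15. q=(0,19) nearest=10 d=6 new=(2,15) → add node 11 parent=10 cost=16
16. q=(10,11) nearest=8 d=2 new=(10,11) → add node 12 parent=8 cost=12
17. q=(4,19) nearest=11 d=4 new=(4,17) → add node 13 parent=11 cost=18
18. q=(11,12) nearest=12 d=1 new=(11,12) → blocked by [10,12]×[12,18], reject

Path: 0 1 2 4 6 8 9 10 11 13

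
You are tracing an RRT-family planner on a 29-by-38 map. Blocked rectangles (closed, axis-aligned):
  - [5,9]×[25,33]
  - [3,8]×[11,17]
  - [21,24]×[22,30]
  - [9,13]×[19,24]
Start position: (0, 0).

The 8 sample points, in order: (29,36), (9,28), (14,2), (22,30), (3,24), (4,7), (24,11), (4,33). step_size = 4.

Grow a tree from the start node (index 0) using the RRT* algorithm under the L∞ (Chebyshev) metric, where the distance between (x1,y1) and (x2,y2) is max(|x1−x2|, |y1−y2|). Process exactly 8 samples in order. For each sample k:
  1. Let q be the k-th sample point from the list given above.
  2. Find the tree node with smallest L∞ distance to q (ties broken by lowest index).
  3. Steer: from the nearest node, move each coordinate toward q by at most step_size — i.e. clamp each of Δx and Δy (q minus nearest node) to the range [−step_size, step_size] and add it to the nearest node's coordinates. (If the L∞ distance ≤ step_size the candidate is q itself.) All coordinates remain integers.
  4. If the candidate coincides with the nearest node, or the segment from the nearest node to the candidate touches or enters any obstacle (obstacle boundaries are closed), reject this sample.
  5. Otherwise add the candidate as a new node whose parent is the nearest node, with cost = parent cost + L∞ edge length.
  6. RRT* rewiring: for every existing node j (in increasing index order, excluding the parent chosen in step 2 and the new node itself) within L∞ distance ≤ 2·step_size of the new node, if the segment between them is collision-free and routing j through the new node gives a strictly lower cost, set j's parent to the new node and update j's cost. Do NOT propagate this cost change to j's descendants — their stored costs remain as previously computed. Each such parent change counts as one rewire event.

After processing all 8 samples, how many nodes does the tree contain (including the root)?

1. q=(29,36) nearest=0 d=36 new=(4,4) → add node 1 parent=0 cost=4
2. q=(9,28) nearest=1 d=24 new=(8,8) → add node 2 parent=1 cost=8
3. q=(14,2) nearest=2 d=6 new=(12,4) → add node 3 parent=2 cost=12
4. q=(22,30) nearest=2 d=22 new=(12,12) → add node 4 parent=2 cost=12
5. q=(3,24) nearest=4 d=12 new=(8,16) → blocked by [3,8]×[11,17], reject
6. q=(4,7) nearest=1 d=3 new=(4,7) → add node 5 parent=1 cost=7
7. q=(24,11) nearest=3 d=12 new=(16,8) → add node 6 parent=3 cost=16
8. q=(4,33) nearest=4 d=21 new=(8,16) → blocked by [3,8]×[11,17], reject

Node count: 7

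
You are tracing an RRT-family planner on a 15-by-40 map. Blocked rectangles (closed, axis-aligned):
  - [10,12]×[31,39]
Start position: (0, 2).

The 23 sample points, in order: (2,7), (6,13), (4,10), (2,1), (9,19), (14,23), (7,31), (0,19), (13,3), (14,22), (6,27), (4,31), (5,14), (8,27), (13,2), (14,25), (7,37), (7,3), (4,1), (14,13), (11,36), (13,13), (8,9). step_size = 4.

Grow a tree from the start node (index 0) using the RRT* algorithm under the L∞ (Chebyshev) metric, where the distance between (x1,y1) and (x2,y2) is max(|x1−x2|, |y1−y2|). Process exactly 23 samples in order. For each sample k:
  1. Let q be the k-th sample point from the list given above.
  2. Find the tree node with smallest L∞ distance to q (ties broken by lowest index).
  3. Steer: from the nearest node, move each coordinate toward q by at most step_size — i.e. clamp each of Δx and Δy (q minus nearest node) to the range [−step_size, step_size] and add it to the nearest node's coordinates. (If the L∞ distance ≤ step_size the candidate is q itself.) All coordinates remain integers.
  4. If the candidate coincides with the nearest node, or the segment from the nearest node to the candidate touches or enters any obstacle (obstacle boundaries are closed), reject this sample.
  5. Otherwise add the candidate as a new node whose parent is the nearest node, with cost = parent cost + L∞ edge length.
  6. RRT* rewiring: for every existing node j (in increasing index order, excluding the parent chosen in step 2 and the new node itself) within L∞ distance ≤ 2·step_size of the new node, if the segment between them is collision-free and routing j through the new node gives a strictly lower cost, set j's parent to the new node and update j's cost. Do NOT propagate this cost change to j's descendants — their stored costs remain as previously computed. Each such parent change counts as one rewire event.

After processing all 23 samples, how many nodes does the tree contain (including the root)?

1. q=(2,7) nearest=0 d=5 new=(2,6) → add node 1 parent=0 cost=4
2. q=(6,13) nearest=1 d=7 new=(6,10) → add node 2 parent=1 cost=8
3. q=(4,10) nearest=2 d=2 new=(4,10) → add node 3 parent=2 cost=10
4. q=(2,1) nearest=0 d=2 new=(2,1) → add node 4 parent=0 cost=2
5. q=(9,19) nearest=2 d=9 new=(9,14) → add node 5 parent=2 cost=12
6. q=(14,23) nearest=5 d=9 new=(13,18) → add node 6 parent=5 cost=16
7. q=(7,31) nearest=6 d=13 new=(9,22) → add node 7 parent=6 cost=20
8. q=(0,19) nearest=2 d=9 new=(2,14) → add node 8 parent=2 cost=12
9. q=(13,3) nearest=2 d=7 new=(10,6) → add node 9 parent=2 cost=12
10. q=(14,22) nearest=6 d=4 new=(14,22) → add node 10 parent=6 cost=20
11. q=(6,27) nearest=7 d=5 new=(6,26) → add node 11 parent=7 cost=24
12. q=(4,31) nearest=11 d=5 new=(4,30) → add node 12 parent=11 cost=28
13. q=(5,14) nearest=8 d=3 new=(5,14) → add node 13 parent=8 cost=15
14. q=(8,27) nearest=11 d=2 new=(8,27) → add node 14 parent=11 cost=26
15. q=(13,2) nearest=9 d=4 new=(13,2) → add node 15 parent=9 cost=16
16. q=(14,25) nearest=10 d=3 new=(14,25) → add node 16 parent=10 cost=23
17. q=(7,37) nearest=12 d=7 new=(7,34) → add node 17 parent=12 cost=32
18. q=(7,3) nearest=9 d=3 new=(7,3) → add node 18 parent=9 cost=15
19. q=(4,1) nearest=4 d=2 new=(4,1) → add node 19 parent=4 cost=4; rewire 9→19 (10<12); rewire 18→19 (7<15)
20. q=(14,13) nearest=5 d=5 new=(13,13) → add node 20 parent=5 cost=16
21. q=(11,36) nearest=17 d=4 new=(11,36) → blocked by [10,12]×[31,39], reject
22. q=(13,13) nearest=20 d=0 → coincident, reject
23. q=(8,9) nearest=2 d=2 new=(8,9) → add node 21 parent=2 cost=10; rewire 20→21 (15<16)

Node count: 22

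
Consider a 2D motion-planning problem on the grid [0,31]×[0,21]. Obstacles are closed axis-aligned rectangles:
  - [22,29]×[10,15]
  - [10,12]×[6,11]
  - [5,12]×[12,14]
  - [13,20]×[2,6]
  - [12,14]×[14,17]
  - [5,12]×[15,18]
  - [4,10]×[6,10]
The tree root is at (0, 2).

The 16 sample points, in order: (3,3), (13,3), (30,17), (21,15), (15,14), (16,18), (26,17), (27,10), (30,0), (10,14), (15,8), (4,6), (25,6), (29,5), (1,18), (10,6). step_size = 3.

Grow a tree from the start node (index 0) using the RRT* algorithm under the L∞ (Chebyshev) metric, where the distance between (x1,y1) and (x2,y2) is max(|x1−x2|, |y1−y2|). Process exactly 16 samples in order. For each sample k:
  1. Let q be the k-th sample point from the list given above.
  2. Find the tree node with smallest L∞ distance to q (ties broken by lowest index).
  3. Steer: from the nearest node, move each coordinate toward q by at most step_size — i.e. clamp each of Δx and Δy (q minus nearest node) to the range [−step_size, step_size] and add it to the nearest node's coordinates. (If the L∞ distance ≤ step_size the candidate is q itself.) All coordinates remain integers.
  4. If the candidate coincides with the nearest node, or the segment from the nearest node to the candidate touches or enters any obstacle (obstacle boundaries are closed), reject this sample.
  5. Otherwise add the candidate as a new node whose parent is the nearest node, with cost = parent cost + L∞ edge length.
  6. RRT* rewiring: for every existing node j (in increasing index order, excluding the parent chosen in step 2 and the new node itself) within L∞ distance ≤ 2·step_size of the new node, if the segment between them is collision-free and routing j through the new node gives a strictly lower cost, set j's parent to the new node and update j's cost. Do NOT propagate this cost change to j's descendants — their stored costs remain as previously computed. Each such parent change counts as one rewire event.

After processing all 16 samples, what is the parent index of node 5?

Parent of node 5: 1

1. q=(3,3) nearest=0 d=3 new=(3,3) → add node 1 parent=0 cost=3
2. q=(13,3) nearest=1 d=10 new=(6,3) → add node 2 parent=1 cost=6
3. q=(30,17) nearest=2 d=24 new=(9,6) → blocked by [4,10]×[6,10], reject
4. q=(21,15) nearest=2 d=15 new=(9,6) → blocked by [4,10]×[6,10], reject
5. q=(15,14) nearest=2 d=11 new=(9,6) → blocked by [4,10]×[6,10], reject
6. q=(16,18) nearest=1 d=15 new=(6,6) → blocked by [4,10]×[6,10], reject
7. q=(26,17) nearest=2 d=20 new=(9,6) → blocked by [4,10]×[6,10], reject
8. q=(27,10) nearest=2 d=21 new=(9,6) → blocked by [4,10]×[6,10], reject
9. q=(30,0) nearest=2 d=24 new=(9,0) → add node 3 parent=2 cost=9
10. q=(10,14) nearest=1 d=11 new=(6,6) → blocked by [4,10]×[6,10], reject
11. q=(15,8) nearest=3 d=8 new=(12,3) → add node 4 parent=3 cost=12
12. q=(4,6) nearest=1 d=3 new=(4,6) → blocked by [4,10]×[6,10], reject
13. q=(25,6) nearest=4 d=13 new=(15,6) → blocked by [13,20]×[2,6], reject
14. q=(29,5) nearest=4 d=17 new=(15,5) → blocked by [13,20]×[2,6], reject
15. q=(1,18) nearest=1 d=15 new=(1,6) → add node 5 parent=1 cost=6
16. q=(10,6) nearest=4 d=3 new=(10,6) → blocked by [10,12]×[6,11], reject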